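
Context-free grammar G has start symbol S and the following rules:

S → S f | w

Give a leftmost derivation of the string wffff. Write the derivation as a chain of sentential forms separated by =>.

S => Sf => Sff => Sfff => Sffff => wffff

S => Sf   [S → S f]
Sf => Sff   [S → S f]
Sff => Sfff   [S → S f]
Sfff => Sffff   [S → S f]
Sffff => wffff   [S → w]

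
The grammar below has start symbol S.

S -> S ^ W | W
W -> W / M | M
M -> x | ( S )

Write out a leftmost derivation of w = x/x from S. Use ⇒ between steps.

S ⇒ W   [S -> W]
W ⇒ W/M   [W -> W / M]
W/M ⇒ M/M   [W -> M]
M/M ⇒ x/M   [M -> x]
x/M ⇒ x/x   [M -> x]

S ⇒ W ⇒ W/M ⇒ M/M ⇒ x/M ⇒ x/x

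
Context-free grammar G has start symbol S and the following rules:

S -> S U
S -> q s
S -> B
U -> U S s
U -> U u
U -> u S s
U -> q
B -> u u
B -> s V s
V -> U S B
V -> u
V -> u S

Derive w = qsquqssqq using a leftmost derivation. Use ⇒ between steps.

S ⇒ SU ⇒ SUU ⇒ SUUU ⇒ qsUUU ⇒ qsUSsUU ⇒ qsUuSsUU ⇒ qsquSsUU ⇒ qsquqssUU ⇒ qsquqssqU ⇒ qsquqssqq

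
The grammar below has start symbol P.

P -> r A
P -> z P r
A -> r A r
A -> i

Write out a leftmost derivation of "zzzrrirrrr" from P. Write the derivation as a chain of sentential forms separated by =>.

P => zPr   [P -> z P r]
zPr => zzPrr   [P -> z P r]
zzPrr => zzzPrrr   [P -> z P r]
zzzPrrr => zzzrArrr   [P -> r A]
zzzrArrr => zzzrrArrrr   [A -> r A r]
zzzrrArrrr => zzzrrirrrr   [A -> i]

P => zPr => zzPrr => zzzPrrr => zzzrArrr => zzzrrArrrr => zzzrrirrrr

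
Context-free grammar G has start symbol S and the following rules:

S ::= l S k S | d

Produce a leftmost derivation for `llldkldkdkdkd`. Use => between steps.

S => lSkS   [S ::= l S k S]
lSkS => llSkSkS   [S ::= l S k S]
llSkSkS => lllSkSkSkS   [S ::= l S k S]
lllSkSkSkS => llldkSkSkS   [S ::= d]
llldkSkSkS => llldklSkSkSkS   [S ::= l S k S]
llldklSkSkSkS => llldkldkSkSkS   [S ::= d]
llldkldkSkSkS => llldkldkdkSkS   [S ::= d]
llldkldkdkSkS => llldkldkdkdkS   [S ::= d]
llldkldkdkdkS => llldkldkdkdkd   [S ::= d]

S => lSkS => llSkSkS => lllSkSkSkS => llldkSkSkS => llldklSkSkSkS => llldkldkSkSkS => llldkldkdkSkS => llldkldkdkdkS => llldkldkdkdkd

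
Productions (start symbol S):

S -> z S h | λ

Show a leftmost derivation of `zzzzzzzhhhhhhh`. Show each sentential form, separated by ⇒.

S ⇒ zSh ⇒ zzShh ⇒ zzzShhh ⇒ zzzzShhhh ⇒ zzzzzShhhhh ⇒ zzzzzzShhhhhh ⇒ zzzzzzzShhhhhhh ⇒ zzzzzzzhhhhhhh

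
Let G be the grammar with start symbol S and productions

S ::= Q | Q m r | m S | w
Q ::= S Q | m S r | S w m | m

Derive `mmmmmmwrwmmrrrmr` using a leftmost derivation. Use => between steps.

S => Qmr => mSrmr => mQrmr => mmSrrmr => mmQmrrrmr => mmSwmmrrrmr => mmmSwmmrrrmr => mmmQwmmrrrmr => mmmmSrwmmrrrmr => mmmmmSrwmmrrrmr => mmmmmmSrwmmrrrmr => mmmmmmwrwmmrrrmr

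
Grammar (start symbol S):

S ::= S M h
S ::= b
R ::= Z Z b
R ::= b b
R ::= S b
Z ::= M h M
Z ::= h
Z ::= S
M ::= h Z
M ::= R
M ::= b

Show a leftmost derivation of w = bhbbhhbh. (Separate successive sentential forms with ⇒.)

S ⇒ SMh   [S ::= S M h]
SMh ⇒ SMhMh   [S ::= S M h]
SMhMh ⇒ bMhMh   [S ::= b]
bMhMh ⇒ bhZhMh   [M ::= h Z]
bhZhMh ⇒ bhShMh   [Z ::= S]
bhShMh ⇒ bhSMhhMh   [S ::= S M h]
bhSMhhMh ⇒ bhbMhhMh   [S ::= b]
bhbMhhMh ⇒ bhbbhhMh   [M ::= b]
bhbbhhMh ⇒ bhbbhhbh   [M ::= b]

S ⇒ SMh ⇒ SMhMh ⇒ bMhMh ⇒ bhZhMh ⇒ bhShMh ⇒ bhSMhhMh ⇒ bhbMhhMh ⇒ bhbbhhMh ⇒ bhbbhhbh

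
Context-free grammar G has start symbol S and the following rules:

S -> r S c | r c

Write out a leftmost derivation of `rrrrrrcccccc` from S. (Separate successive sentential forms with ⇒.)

S ⇒ rSc ⇒ rrScc ⇒ rrrSccc ⇒ rrrrScccc ⇒ rrrrrSccccc ⇒ rrrrrrcccccc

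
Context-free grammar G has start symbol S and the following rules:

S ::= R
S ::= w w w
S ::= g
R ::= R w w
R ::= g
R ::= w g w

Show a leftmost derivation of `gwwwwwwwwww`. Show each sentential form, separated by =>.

S => R => Rww => Rwwww => Rwwwwww => Rwwwwwwww => Rwwwwwwwwww => gwwwwwwwwww

S => R   [S ::= R]
R => Rww   [R ::= R w w]
Rww => Rwwww   [R ::= R w w]
Rwwww => Rwwwwww   [R ::= R w w]
Rwwwwww => Rwwwwwwww   [R ::= R w w]
Rwwwwwwww => Rwwwwwwwwww   [R ::= R w w]
Rwwwwwwwwww => gwwwwwwwwww   [R ::= g]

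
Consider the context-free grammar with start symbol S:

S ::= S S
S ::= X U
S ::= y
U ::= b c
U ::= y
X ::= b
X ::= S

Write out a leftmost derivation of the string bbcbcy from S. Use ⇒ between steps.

S ⇒ SS   [S ::= S S]
SS ⇒ XUS   [S ::= X U]
XUS ⇒ SUS   [X ::= S]
SUS ⇒ XUUS   [S ::= X U]
XUUS ⇒ bUUS   [X ::= b]
bUUS ⇒ bbcUS   [U ::= b c]
bbcUS ⇒ bbcbcS   [U ::= b c]
bbcbcS ⇒ bbcbcy   [S ::= y]

S⇒SS⇒XUS⇒SUS⇒XUUS⇒bUUS⇒bbcUS⇒bbcbcS⇒bbcbcy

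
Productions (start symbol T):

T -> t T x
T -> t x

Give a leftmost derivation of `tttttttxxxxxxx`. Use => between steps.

T => tTx   [T -> t T x]
tTx => ttTxx   [T -> t T x]
ttTxx => tttTxxx   [T -> t T x]
tttTxxx => ttttTxxxx   [T -> t T x]
ttttTxxxx => tttttTxxxxx   [T -> t T x]
tttttTxxxxx => ttttttTxxxxxx   [T -> t T x]
ttttttTxxxxxx => tttttttxxxxxxx   [T -> t x]

T=>tTx=>ttTxx=>tttTxxx=>ttttTxxxx=>tttttTxxxxx=>ttttttTxxxxxx=>tttttttxxxxxxx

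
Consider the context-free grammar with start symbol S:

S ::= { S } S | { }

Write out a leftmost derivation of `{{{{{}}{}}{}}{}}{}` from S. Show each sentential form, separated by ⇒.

S ⇒ {S}S   [S ::= { S } S]
{S}S ⇒ {{S}S}S   [S ::= { S } S]
{{S}S}S ⇒ {{{S}S}S}S   [S ::= { S } S]
{{{S}S}S}S ⇒ {{{{S}S}S}S}S   [S ::= { S } S]
{{{{S}S}S}S}S ⇒ {{{{{}}S}S}S}S   [S ::= { }]
{{{{{}}S}S}S}S ⇒ {{{{{}}{}}S}S}S   [S ::= { }]
{{{{{}}{}}S}S}S ⇒ {{{{{}}{}}{}}S}S   [S ::= { }]
{{{{{}}{}}{}}S}S ⇒ {{{{{}}{}}{}}{}}S   [S ::= { }]
{{{{{}}{}}{}}{}}S ⇒ {{{{{}}{}}{}}{}}{}   [S ::= { }]

S ⇒ {S}S ⇒ {{S}S}S ⇒ {{{S}S}S}S ⇒ {{{{S}S}S}S}S ⇒ {{{{{}}S}S}S}S ⇒ {{{{{}}{}}S}S}S ⇒ {{{{{}}{}}{}}S}S ⇒ {{{{{}}{}}{}}{}}S ⇒ {{{{{}}{}}{}}{}}{}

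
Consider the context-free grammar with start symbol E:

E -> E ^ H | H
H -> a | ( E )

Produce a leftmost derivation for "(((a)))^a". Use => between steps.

E=>E^H=>H^H=>(E)^H=>(H)^H=>((E))^H=>((H))^H=>(((E)))^H=>(((H)))^H=>(((a)))^H=>(((a)))^a

E => E^H   [E -> E ^ H]
E^H => H^H   [E -> H]
H^H => (E)^H   [H -> ( E )]
(E)^H => (H)^H   [E -> H]
(H)^H => ((E))^H   [H -> ( E )]
((E))^H => ((H))^H   [E -> H]
((H))^H => (((E)))^H   [H -> ( E )]
(((E)))^H => (((H)))^H   [E -> H]
(((H)))^H => (((a)))^H   [H -> a]
(((a)))^H => (((a)))^a   [H -> a]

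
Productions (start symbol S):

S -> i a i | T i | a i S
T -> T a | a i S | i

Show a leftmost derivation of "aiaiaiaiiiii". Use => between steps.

S => Ti => aiSi => aiTii => aiaiSii => aiaiaiSii => aiaiaiaiSii => aiaiaiaiTiii => aiaiaiaiiiii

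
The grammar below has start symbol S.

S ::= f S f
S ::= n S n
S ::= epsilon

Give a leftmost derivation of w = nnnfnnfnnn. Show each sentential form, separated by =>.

S => nSn   [S ::= n S n]
nSn => nnSnn   [S ::= n S n]
nnSnn => nnnSnnn   [S ::= n S n]
nnnSnnn => nnnfSfnnn   [S ::= f S f]
nnnfSfnnn => nnnfnSnfnnn   [S ::= n S n]
nnnfnSnfnnn => nnnfnnfnnn   [S ::= epsilon]

S=>nSn=>nnSnn=>nnnSnnn=>nnnfSfnnn=>nnnfnSnfnnn=>nnnfnnfnnn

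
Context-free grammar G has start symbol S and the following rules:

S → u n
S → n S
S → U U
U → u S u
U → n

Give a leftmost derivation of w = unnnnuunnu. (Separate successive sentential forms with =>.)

S => UU => uSuU => unSuU => unnSuU => unnUUuU => unnnUuU => unnnnuU => unnnnuuSu => unnnnuuUUu => unnnnuunUu => unnnnuunnu

S => UU   [S → U U]
UU => uSuU   [U → u S u]
uSuU => unSuU   [S → n S]
unSuU => unnSuU   [S → n S]
unnSuU => unnUUuU   [S → U U]
unnUUuU => unnnUuU   [U → n]
unnnUuU => unnnnuU   [U → n]
unnnnuU => unnnnuuSu   [U → u S u]
unnnnuuSu => unnnnuuUUu   [S → U U]
unnnnuuUUu => unnnnuunUu   [U → n]
unnnnuunUu => unnnnuunnu   [U → n]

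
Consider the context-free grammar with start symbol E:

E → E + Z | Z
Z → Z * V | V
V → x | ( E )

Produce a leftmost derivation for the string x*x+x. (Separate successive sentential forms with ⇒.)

E ⇒ E+Z   [E → E + Z]
E+Z ⇒ Z+Z   [E → Z]
Z+Z ⇒ Z*V+Z   [Z → Z * V]
Z*V+Z ⇒ V*V+Z   [Z → V]
V*V+Z ⇒ x*V+Z   [V → x]
x*V+Z ⇒ x*x+Z   [V → x]
x*x+Z ⇒ x*x+V   [Z → V]
x*x+V ⇒ x*x+x   [V → x]

E⇒E+Z⇒Z+Z⇒Z*V+Z⇒V*V+Z⇒x*V+Z⇒x*x+Z⇒x*x+V⇒x*x+x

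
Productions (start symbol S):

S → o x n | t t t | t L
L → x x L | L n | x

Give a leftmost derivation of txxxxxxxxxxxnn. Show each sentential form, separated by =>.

S => tL => txxL => txxxxL => txxxxLn => txxxxLnn => txxxxxxLnn => txxxxxxxxLnn => txxxxxxxxxxLnn => txxxxxxxxxxxnn

S => tL   [S → t L]
tL => txxL   [L → x x L]
txxL => txxxxL   [L → x x L]
txxxxL => txxxxLn   [L → L n]
txxxxLn => txxxxLnn   [L → L n]
txxxxLnn => txxxxxxLnn   [L → x x L]
txxxxxxLnn => txxxxxxxxLnn   [L → x x L]
txxxxxxxxLnn => txxxxxxxxxxLnn   [L → x x L]
txxxxxxxxxxLnn => txxxxxxxxxxxnn   [L → x]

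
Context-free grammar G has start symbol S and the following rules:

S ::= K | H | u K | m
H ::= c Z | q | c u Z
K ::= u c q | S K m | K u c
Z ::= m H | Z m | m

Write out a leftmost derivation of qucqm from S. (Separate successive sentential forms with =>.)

S => K => SKm => HKm => qKm => qucqm

S => K   [S ::= K]
K => SKm   [K ::= S K m]
SKm => HKm   [S ::= H]
HKm => qKm   [H ::= q]
qKm => qucqm   [K ::= u c q]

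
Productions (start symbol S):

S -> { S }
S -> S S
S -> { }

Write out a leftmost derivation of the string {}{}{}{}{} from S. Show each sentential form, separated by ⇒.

S ⇒ SS   [S -> S S]
SS ⇒ SSS   [S -> S S]
SSS ⇒ SSSS   [S -> S S]
SSSS ⇒ SSSSS   [S -> S S]
SSSSS ⇒ {}SSSS   [S -> { }]
{}SSSS ⇒ {}{}SSS   [S -> { }]
{}{}SSS ⇒ {}{}{}SS   [S -> { }]
{}{}{}SS ⇒ {}{}{}{}S   [S -> { }]
{}{}{}{}S ⇒ {}{}{}{}{}   [S -> { }]

S ⇒ SS ⇒ SSS ⇒ SSSS ⇒ SSSSS ⇒ {}SSSS ⇒ {}{}SSS ⇒ {}{}{}SS ⇒ {}{}{}{}S ⇒ {}{}{}{}{}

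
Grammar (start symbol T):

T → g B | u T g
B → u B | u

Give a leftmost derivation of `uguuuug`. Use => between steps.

T => uTg   [T → u T g]
uTg => ugBg   [T → g B]
ugBg => uguBg   [B → u B]
uguBg => uguuBg   [B → u B]
uguuBg => uguuuBg   [B → u B]
uguuuBg => uguuuug   [B → u]

T=>uTg=>ugBg=>uguBg=>uguuBg=>uguuuBg=>uguuuug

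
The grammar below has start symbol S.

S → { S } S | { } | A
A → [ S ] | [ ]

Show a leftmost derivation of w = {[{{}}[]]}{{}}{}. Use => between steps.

S => {S}S   [S → { S } S]
{S}S => {A}S   [S → A]
{A}S => {[S]}S   [A → [ S ]]
{[S]}S => {[{S}S]}S   [S → { S } S]
{[{S}S]}S => {[{{}}S]}S   [S → { }]
{[{{}}S]}S => {[{{}}A]}S   [S → A]
{[{{}}A]}S => {[{{}}[]]}S   [A → [ ]]
{[{{}}[]]}S => {[{{}}[]]}{S}S   [S → { S } S]
{[{{}}[]]}{S}S => {[{{}}[]]}{{}}S   [S → { }]
{[{{}}[]]}{{}}S => {[{{}}[]]}{{}}{}   [S → { }]

S=>{S}S=>{A}S=>{[S]}S=>{[{S}S]}S=>{[{{}}S]}S=>{[{{}}A]}S=>{[{{}}[]]}S=>{[{{}}[]]}{S}S=>{[{{}}[]]}{{}}S=>{[{{}}[]]}{{}}{}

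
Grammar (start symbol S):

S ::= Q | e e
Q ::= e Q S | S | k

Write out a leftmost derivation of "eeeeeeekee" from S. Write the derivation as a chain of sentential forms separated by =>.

S => Q   [S ::= Q]
Q => eQS   [Q ::= e Q S]
eQS => eeQSS   [Q ::= e Q S]
eeQSS => eeSSS   [Q ::= S]
eeSSS => eeeeSS   [S ::= e e]
eeeeSS => eeeeeeS   [S ::= e e]
eeeeeeS => eeeeeeQ   [S ::= Q]
eeeeeeQ => eeeeeeeQS   [Q ::= e Q S]
eeeeeeeQS => eeeeeeekS   [Q ::= k]
eeeeeeekS => eeeeeeekee   [S ::= e e]

S => Q => eQS => eeQSS => eeSSS => eeeeSS => eeeeeeS => eeeeeeQ => eeeeeeeQS => eeeeeeekS => eeeeeeekee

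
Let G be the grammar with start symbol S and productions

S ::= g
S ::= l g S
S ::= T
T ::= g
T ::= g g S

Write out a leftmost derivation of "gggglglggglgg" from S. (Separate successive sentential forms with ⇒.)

S ⇒ T ⇒ ggS ⇒ ggT ⇒ ggggS ⇒ gggglgS ⇒ gggglglgS ⇒ gggglglgT ⇒ gggglglgggS ⇒ gggglglggglgS ⇒ gggglglggglgg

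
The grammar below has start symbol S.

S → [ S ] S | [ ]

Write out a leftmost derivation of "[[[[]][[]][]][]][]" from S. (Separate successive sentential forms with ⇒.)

S ⇒ [S]S ⇒ [[S]S]S ⇒ [[[S]S]S]S ⇒ [[[[]]S]S]S ⇒ [[[[]][S]S]S]S ⇒ [[[[]][[]]S]S]S ⇒ [[[[]][[]][]]S]S ⇒ [[[[]][[]][]][]]S ⇒ [[[[]][[]][]][]][]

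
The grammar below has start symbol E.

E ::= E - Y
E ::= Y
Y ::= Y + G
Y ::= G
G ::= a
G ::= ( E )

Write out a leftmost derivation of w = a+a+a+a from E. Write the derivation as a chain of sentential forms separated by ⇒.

E ⇒ Y   [E ::= Y]
Y ⇒ Y+G   [Y ::= Y + G]
Y+G ⇒ Y+G+G   [Y ::= Y + G]
Y+G+G ⇒ Y+G+G+G   [Y ::= Y + G]
Y+G+G+G ⇒ G+G+G+G   [Y ::= G]
G+G+G+G ⇒ a+G+G+G   [G ::= a]
a+G+G+G ⇒ a+a+G+G   [G ::= a]
a+a+G+G ⇒ a+a+a+G   [G ::= a]
a+a+a+G ⇒ a+a+a+a   [G ::= a]

E ⇒ Y ⇒ Y+G ⇒ Y+G+G ⇒ Y+G+G+G ⇒ G+G+G+G ⇒ a+G+G+G ⇒ a+a+G+G ⇒ a+a+a+G ⇒ a+a+a+a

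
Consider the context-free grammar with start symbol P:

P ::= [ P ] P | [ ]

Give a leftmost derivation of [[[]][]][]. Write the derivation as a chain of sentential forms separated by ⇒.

P⇒[P]P⇒[[P]P]P⇒[[[]]P]P⇒[[[]][]]P⇒[[[]][]][]

P ⇒ [P]P   [P ::= [ P ] P]
[P]P ⇒ [[P]P]P   [P ::= [ P ] P]
[[P]P]P ⇒ [[[]]P]P   [P ::= [ ]]
[[[]]P]P ⇒ [[[]][]]P   [P ::= [ ]]
[[[]][]]P ⇒ [[[]][]][]   [P ::= [ ]]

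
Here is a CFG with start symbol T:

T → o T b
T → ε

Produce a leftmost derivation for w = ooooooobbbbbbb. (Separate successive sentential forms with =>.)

T => oTb   [T → o T b]
oTb => ooTbb   [T → o T b]
ooTbb => oooTbbb   [T → o T b]
oooTbbb => ooooTbbbb   [T → o T b]
ooooTbbbb => oooooTbbbbb   [T → o T b]
oooooTbbbbb => ooooooTbbbbbb   [T → o T b]
ooooooTbbbbbb => oooooooTbbbbbbb   [T → o T b]
oooooooTbbbbbbb => ooooooobbbbbbb   [T → ε]

T=>oTb=>ooTbb=>oooTbbb=>ooooTbbbb=>oooooTbbbbb=>ooooooTbbbbbb=>oooooooTbbbbbbb=>ooooooobbbbbbb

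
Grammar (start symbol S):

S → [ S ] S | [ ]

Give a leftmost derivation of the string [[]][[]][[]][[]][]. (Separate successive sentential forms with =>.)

S => [S]S   [S → [ S ] S]
[S]S => [[]]S   [S → [ ]]
[[]]S => [[]][S]S   [S → [ S ] S]
[[]][S]S => [[]][[]]S   [S → [ ]]
[[]][[]]S => [[]][[]][S]S   [S → [ S ] S]
[[]][[]][S]S => [[]][[]][[]]S   [S → [ ]]
[[]][[]][[]]S => [[]][[]][[]][S]S   [S → [ S ] S]
[[]][[]][[]][S]S => [[]][[]][[]][[]]S   [S → [ ]]
[[]][[]][[]][[]]S => [[]][[]][[]][[]][]   [S → [ ]]

S => [S]S => [[]]S => [[]][S]S => [[]][[]]S => [[]][[]][S]S => [[]][[]][[]]S => [[]][[]][[]][S]S => [[]][[]][[]][[]]S => [[]][[]][[]][[]][]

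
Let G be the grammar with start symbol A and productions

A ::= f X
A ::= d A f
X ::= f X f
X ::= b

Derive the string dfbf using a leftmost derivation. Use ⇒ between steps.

A ⇒ dAf   [A ::= d A f]
dAf ⇒ dfXf   [A ::= f X]
dfXf ⇒ dfbf   [X ::= b]

A ⇒ dAf ⇒ dfXf ⇒ dfbf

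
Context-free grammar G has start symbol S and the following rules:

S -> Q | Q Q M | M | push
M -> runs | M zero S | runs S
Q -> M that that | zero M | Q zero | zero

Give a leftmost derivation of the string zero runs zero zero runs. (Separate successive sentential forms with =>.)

S => Q Q M => Q zero Q M => zero M zero Q M => zero runs zero Q M => zero runs zero zero M => zero runs zero zero runs

S => Q Q M   [S -> Q Q M]
Q Q M => Q zero Q M   [Q -> Q zero]
Q zero Q M => zero M zero Q M   [Q -> zero M]
zero M zero Q M => zero runs zero Q M   [M -> runs]
zero runs zero Q M => zero runs zero zero M   [Q -> zero]
zero runs zero zero M => zero runs zero zero runs   [M -> runs]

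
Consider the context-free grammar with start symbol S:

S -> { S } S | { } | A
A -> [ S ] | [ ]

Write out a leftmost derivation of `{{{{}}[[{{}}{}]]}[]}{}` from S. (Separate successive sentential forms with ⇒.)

S ⇒ {S}S ⇒ {{S}S}S ⇒ {{{S}S}S}S ⇒ {{{{}}S}S}S ⇒ {{{{}}A}S}S ⇒ {{{{}}[S]}S}S ⇒ {{{{}}[A]}S}S ⇒ {{{{}}[[S]]}S}S ⇒ {{{{}}[[{S}S]]}S}S ⇒ {{{{}}[[{{}}S]]}S}S ⇒ {{{{}}[[{{}}{}]]}S}S ⇒ {{{{}}[[{{}}{}]]}A}S ⇒ {{{{}}[[{{}}{}]]}[]}S ⇒ {{{{}}[[{{}}{}]]}[]}{}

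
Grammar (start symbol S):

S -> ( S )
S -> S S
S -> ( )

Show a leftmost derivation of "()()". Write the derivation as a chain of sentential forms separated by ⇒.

S⇒SS⇒()S⇒()()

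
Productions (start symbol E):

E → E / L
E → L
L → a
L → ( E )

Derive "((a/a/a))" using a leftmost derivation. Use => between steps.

E=>L=>(E)=>(L)=>((E))=>((E/L))=>((E/L/L))=>((L/L/L))=>((a/L/L))=>((a/a/L))=>((a/a/a))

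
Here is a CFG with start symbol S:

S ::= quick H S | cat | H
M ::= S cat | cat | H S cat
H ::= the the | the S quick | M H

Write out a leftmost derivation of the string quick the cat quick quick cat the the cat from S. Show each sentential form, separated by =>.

S => quick H S => quick the S quick S => quick the cat quick S => quick the cat quick quick H S => quick the cat quick quick M H S => quick the cat quick quick cat H S => quick the cat quick quick cat the the S => quick the cat quick quick cat the the cat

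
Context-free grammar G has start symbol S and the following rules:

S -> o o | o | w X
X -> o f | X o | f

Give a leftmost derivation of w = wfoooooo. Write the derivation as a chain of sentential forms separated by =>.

S=>wX=>wXo=>wXoo=>wXooo=>wXoooo=>wXooooo=>wXoooooo=>wfoooooo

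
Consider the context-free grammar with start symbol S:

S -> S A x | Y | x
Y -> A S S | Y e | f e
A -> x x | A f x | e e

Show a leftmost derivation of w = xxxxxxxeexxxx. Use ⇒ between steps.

S⇒SAx⇒SAxAx⇒SAxAxAx⇒SAxAxAxAx⇒xAxAxAxAx⇒xxxxAxAxAx⇒xxxxxxxAxAx⇒xxxxxxxeexAx⇒xxxxxxxeexxxx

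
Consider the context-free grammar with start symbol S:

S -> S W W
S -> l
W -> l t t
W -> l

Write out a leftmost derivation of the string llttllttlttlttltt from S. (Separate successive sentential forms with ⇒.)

S ⇒ SWW ⇒ SWWWW ⇒ SWWWWWW ⇒ lWWWWWW ⇒ llttWWWWW ⇒ llttlWWWW ⇒ llttllttWWW ⇒ llttllttlttWW ⇒ llttllttlttlttW ⇒ llttllttlttlttltt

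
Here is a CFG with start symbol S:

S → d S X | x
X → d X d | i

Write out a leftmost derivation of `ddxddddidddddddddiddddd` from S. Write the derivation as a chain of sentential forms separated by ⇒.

S ⇒ dSX   [S → d S X]
dSX ⇒ ddSXX   [S → d S X]
ddSXX ⇒ ddxXX   [S → x]
ddxXX ⇒ ddxdXdX   [X → d X d]
ddxdXdX ⇒ ddxddXddX   [X → d X d]
ddxddXddX ⇒ ddxdddXdddX   [X → d X d]
ddxdddXdddX ⇒ ddxddddXddddX   [X → d X d]
ddxddddXddddX ⇒ ddxddddiddddX   [X → i]
ddxddddiddddX ⇒ ddxddddidddddXd   [X → d X d]
ddxddddidddddXd ⇒ ddxddddiddddddXdd   [X → d X d]
ddxddddiddddddXdd ⇒ ddxddddidddddddXddd   [X → d X d]
ddxddddidddddddXddd ⇒ ddxddddiddddddddXdddd   [X → d X d]
ddxddddiddddddddXdddd ⇒ ddxddddidddddddddXddddd   [X → d X d]
ddxddddidddddddddXddddd ⇒ ddxddddidddddddddiddddd   [X → i]

S⇒dSX⇒ddSXX⇒ddxXX⇒ddxdXdX⇒ddxddXddX⇒ddxdddXdddX⇒ddxddddXddddX⇒ddxddddiddddX⇒ddxddddidddddXd⇒ddxddddiddddddXdd⇒ddxddddidddddddXddd⇒ddxddddiddddddddXdddd⇒ddxddddidddddddddXddddd⇒ddxddddidddddddddiddddd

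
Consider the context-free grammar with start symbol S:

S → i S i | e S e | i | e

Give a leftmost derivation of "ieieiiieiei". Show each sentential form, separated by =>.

S => iSi => ieSei => ieiSiei => ieieSeiei => ieieiSieiei => ieieiiieiei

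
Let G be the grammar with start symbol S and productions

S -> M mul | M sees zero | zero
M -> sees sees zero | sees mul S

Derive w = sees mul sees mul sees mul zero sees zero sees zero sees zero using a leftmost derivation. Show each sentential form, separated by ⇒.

S ⇒ M sees zero   [S -> M sees zero]
M sees zero ⇒ sees mul S sees zero   [M -> sees mul S]
sees mul S sees zero ⇒ sees mul M sees zero sees zero   [S -> M sees zero]
sees mul M sees zero sees zero ⇒ sees mul sees mul S sees zero sees zero   [M -> sees mul S]
sees mul sees mul S sees zero sees zero ⇒ sees mul sees mul M sees zero sees zero sees zero   [S -> M sees zero]
sees mul sees mul M sees zero sees zero sees zero ⇒ sees mul sees mul sees mul S sees zero sees zero sees zero   [M -> sees mul S]
sees mul sees mul sees mul S sees zero sees zero sees zero ⇒ sees mul sees mul sees mul zero sees zero sees zero sees zero   [S -> zero]

S ⇒ M sees zero ⇒ sees mul S sees zero ⇒ sees mul M sees zero sees zero ⇒ sees mul sees mul S sees zero sees zero ⇒ sees mul sees mul M sees zero sees zero sees zero ⇒ sees mul sees mul sees mul S sees zero sees zero sees zero ⇒ sees mul sees mul sees mul zero sees zero sees zero sees zero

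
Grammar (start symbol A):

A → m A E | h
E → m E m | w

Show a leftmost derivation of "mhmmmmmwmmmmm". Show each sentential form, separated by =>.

A => mAE => mhE => mhmEm => mhmmEmm => mhmmmEmmm => mhmmmmEmmmm => mhmmmmmEmmmmm => mhmmmmmwmmmmm

A => mAE   [A → m A E]
mAE => mhE   [A → h]
mhE => mhmEm   [E → m E m]
mhmEm => mhmmEmm   [E → m E m]
mhmmEmm => mhmmmEmmm   [E → m E m]
mhmmmEmmm => mhmmmmEmmmm   [E → m E m]
mhmmmmEmmmm => mhmmmmmEmmmmm   [E → m E m]
mhmmmmmEmmmmm => mhmmmmmwmmmmm   [E → w]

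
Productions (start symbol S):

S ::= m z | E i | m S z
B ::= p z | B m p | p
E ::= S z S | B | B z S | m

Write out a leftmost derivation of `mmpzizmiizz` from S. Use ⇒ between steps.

S ⇒ mSz   [S ::= m S z]
mSz ⇒ mmSzz   [S ::= m S z]
mmSzz ⇒ mmEizz   [S ::= E i]
mmEizz ⇒ mmSzSizz   [E ::= S z S]
mmSzSizz ⇒ mmEizSizz   [S ::= E i]
mmEizSizz ⇒ mmBizSizz   [E ::= B]
mmBizSizz ⇒ mmpzizSizz   [B ::= p z]
mmpzizSizz ⇒ mmpzizEiizz   [S ::= E i]
mmpzizEiizz ⇒ mmpzizmiizz   [E ::= m]

S ⇒ mSz ⇒ mmSzz ⇒ mmEizz ⇒ mmSzSizz ⇒ mmEizSizz ⇒ mmBizSizz ⇒ mmpzizSizz ⇒ mmpzizEiizz ⇒ mmpzizmiizz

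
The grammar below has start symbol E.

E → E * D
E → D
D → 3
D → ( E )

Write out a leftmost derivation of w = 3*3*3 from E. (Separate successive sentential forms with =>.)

E=>E*D=>E*D*D=>D*D*D=>3*D*D=>3*3*D=>3*3*3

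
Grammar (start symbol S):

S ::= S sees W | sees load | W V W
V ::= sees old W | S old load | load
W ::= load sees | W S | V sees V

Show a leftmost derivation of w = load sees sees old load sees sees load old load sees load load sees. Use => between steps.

S => W V W   [S ::= W V W]
W V W => load sees V W   [W ::= load sees]
load sees V W => load sees sees old W W   [V ::= sees old W]
load sees sees old W W => load sees sees old W S W   [W ::= W S]
load sees sees old W S W => load sees sees old V sees V S W   [W ::= V sees V]
load sees sees old V sees V S W => load sees sees old load sees V S W   [V ::= load]
load sees sees old load sees V S W => load sees sees old load sees S old load S W   [V ::= S old load]
load sees sees old load sees S old load S W => load sees sees old load sees sees load old load S W   [S ::= sees load]
load sees sees old load sees sees load old load S W => load sees sees old load sees sees load old load sees load W   [S ::= sees load]
load sees sees old load sees sees load old load sees load W => load sees sees old load sees sees load old load sees load load sees   [W ::= load sees]

S => W V W => load sees V W => load sees sees old W W => load sees sees old W S W => load sees sees old V sees V S W => load sees sees old load sees V S W => load sees sees old load sees S old load S W => load sees sees old load sees sees load old load S W => load sees sees old load sees sees load old load sees load W => load sees sees old load sees sees load old load sees load load sees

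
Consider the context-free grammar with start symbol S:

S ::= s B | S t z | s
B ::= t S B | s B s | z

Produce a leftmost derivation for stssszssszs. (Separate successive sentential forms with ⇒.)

S ⇒ sB   [S ::= s B]
sB ⇒ stSB   [B ::= t S B]
stSB ⇒ stsBB   [S ::= s B]
stsBB ⇒ stssBsB   [B ::= s B s]
stssBsB ⇒ stsssBssB   [B ::= s B s]
stsssBssB ⇒ stssszssB   [B ::= z]
stssszssB ⇒ stssszsssBs   [B ::= s B s]
stssszsssBs ⇒ stssszssszs   [B ::= z]

S ⇒ sB ⇒ stSB ⇒ stsBB ⇒ stssBsB ⇒ stsssBssB ⇒ stssszssB ⇒ stssszsssBs ⇒ stssszssszs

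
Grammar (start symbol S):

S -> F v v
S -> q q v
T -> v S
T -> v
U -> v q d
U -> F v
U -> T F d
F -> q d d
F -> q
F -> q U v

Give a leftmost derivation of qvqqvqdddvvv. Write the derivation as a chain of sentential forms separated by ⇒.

S⇒Fvv⇒qUvvv⇒qTFdvvv⇒qvSFdvvv⇒qvqqvFdvvv⇒qvqqvqdddvvv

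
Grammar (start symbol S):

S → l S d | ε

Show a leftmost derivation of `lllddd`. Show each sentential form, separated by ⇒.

S ⇒ lSd ⇒ llSdd ⇒ lllSddd ⇒ lllddd

S ⇒ lSd   [S → l S d]
lSd ⇒ llSdd   [S → l S d]
llSdd ⇒ lllSddd   [S → l S d]
lllSddd ⇒ lllddd   [S → ε]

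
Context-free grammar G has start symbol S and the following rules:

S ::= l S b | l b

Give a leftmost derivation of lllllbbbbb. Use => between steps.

S => lSb   [S ::= l S b]
lSb => llSbb   [S ::= l S b]
llSbb => lllSbbb   [S ::= l S b]
lllSbbb => llllSbbbb   [S ::= l S b]
llllSbbbb => lllllbbbbb   [S ::= l b]

S => lSb => llSbb => lllSbbb => llllSbbbb => lllllbbbbb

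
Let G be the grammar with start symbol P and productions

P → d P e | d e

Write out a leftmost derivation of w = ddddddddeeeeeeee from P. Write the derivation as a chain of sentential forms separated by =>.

P=>dPe=>ddPee=>dddPeee=>ddddPeeee=>dddddPeeeee=>ddddddPeeeeee=>dddddddPeeeeeee=>ddddddddeeeeeeee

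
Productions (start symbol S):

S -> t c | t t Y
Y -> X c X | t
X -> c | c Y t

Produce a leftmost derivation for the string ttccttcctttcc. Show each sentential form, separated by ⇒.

S⇒ttY⇒ttXcX⇒ttcYtcX⇒ttcXcXtcX⇒ttccYtcXtcX⇒ttccttcXtcX⇒ttccttccYttcX⇒ttccttcctttcX⇒ttccttcctttcc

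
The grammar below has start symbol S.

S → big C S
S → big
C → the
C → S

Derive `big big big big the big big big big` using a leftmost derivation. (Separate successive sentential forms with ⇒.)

S ⇒ big C S ⇒ big S S ⇒ big big C S S ⇒ big big S S S ⇒ big big big C S S S ⇒ big big big S S S S ⇒ big big big big C S S S S ⇒ big big big big the S S S S ⇒ big big big big the big S S S ⇒ big big big big the big big S S ⇒ big big big big the big big big S ⇒ big big big big the big big big big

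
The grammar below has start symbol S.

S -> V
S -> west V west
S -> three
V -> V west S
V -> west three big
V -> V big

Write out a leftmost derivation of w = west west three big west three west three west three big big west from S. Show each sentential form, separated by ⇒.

S ⇒ west V west ⇒ west V big west ⇒ west V big big west ⇒ west V west S big big west ⇒ west V west S west S big big west ⇒ west V west S west S west S big big west ⇒ west west three big west S west S west S big big west ⇒ west west three big west three west S west S big big west ⇒ west west three big west three west three west S big big west ⇒ west west three big west three west three west three big big west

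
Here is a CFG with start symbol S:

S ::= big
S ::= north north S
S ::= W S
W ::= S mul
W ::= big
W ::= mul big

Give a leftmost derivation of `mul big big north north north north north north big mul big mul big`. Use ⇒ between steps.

S ⇒ W S ⇒ S mul S ⇒ W S mul S ⇒ mul big S mul S ⇒ mul big W S mul S ⇒ mul big big S mul S ⇒ mul big big north north S mul S ⇒ mul big big north north W S mul S ⇒ mul big big north north S mul S mul S ⇒ mul big big north north north north S mul S mul S ⇒ mul big big north north north north north north S mul S mul S ⇒ mul big big north north north north north north big mul S mul S ⇒ mul big big north north north north north north big mul big mul S ⇒ mul big big north north north north north north big mul big mul big

S ⇒ W S   [S ::= W S]
W S ⇒ S mul S   [W ::= S mul]
S mul S ⇒ W S mul S   [S ::= W S]
W S mul S ⇒ mul big S mul S   [W ::= mul big]
mul big S mul S ⇒ mul big W S mul S   [S ::= W S]
mul big W S mul S ⇒ mul big big S mul S   [W ::= big]
mul big big S mul S ⇒ mul big big north north S mul S   [S ::= north north S]
mul big big north north S mul S ⇒ mul big big north north W S mul S   [S ::= W S]
mul big big north north W S mul S ⇒ mul big big north north S mul S mul S   [W ::= S mul]
mul big big north north S mul S mul S ⇒ mul big big north north north north S mul S mul S   [S ::= north north S]
mul big big north north north north S mul S mul S ⇒ mul big big north north north north north north S mul S mul S   [S ::= north north S]
mul big big north north north north north north S mul S mul S ⇒ mul big big north north north north north north big mul S mul S   [S ::= big]
mul big big north north north north north north big mul S mul S ⇒ mul big big north north north north north north big mul big mul S   [S ::= big]
mul big big north north north north north north big mul big mul S ⇒ mul big big north north north north north north big mul big mul big   [S ::= big]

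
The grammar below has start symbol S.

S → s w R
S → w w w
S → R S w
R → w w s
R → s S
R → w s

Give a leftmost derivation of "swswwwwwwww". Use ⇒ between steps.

S ⇒ RSw ⇒ sSSw ⇒ sRSwSw ⇒ swsSwSw ⇒ swswwwwSw ⇒ swswwwwwwww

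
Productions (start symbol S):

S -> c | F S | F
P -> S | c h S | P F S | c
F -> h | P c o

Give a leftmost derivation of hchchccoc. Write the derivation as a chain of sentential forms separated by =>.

S => FS   [S -> F S]
FS => hS   [F -> h]
hS => hFS   [S -> F S]
hFS => hPcoS   [F -> P c o]
hPcoS => hPFScoS   [P -> P F S]
hPFScoS => hchSFScoS   [P -> c h S]
hchSFScoS => hchcFScoS   [S -> c]
hchcFScoS => hchchScoS   [F -> h]
hchchScoS => hchchccoS   [S -> c]
hchchccoS => hchchccoc   [S -> c]

S=>FS=>hS=>hFS=>hPcoS=>hPFScoS=>hchSFScoS=>hchcFScoS=>hchchScoS=>hchchccoS=>hchchccoc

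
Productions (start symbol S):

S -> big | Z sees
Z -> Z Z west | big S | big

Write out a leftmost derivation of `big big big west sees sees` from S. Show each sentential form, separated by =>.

S => Z sees => big S sees => big Z sees sees => big Z Z west sees sees => big big Z west sees sees => big big big west sees sees

S => Z sees   [S -> Z sees]
Z sees => big S sees   [Z -> big S]
big S sees => big Z sees sees   [S -> Z sees]
big Z sees sees => big Z Z west sees sees   [Z -> Z Z west]
big Z Z west sees sees => big big Z west sees sees   [Z -> big]
big big Z west sees sees => big big big west sees sees   [Z -> big]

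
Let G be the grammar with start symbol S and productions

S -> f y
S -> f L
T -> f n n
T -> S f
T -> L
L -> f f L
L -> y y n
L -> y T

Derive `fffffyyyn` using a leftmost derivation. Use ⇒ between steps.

S⇒fL⇒fffL⇒fffffL⇒fffffyT⇒fffffyL⇒fffffyyyn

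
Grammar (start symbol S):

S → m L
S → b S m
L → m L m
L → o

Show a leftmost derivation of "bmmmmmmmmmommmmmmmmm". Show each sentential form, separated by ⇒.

S ⇒ bSm   [S → b S m]
bSm ⇒ bmLm   [S → m L]
bmLm ⇒ bmmLmm   [L → m L m]
bmmLmm ⇒ bmmmLmmm   [L → m L m]
bmmmLmmm ⇒ bmmmmLmmmm   [L → m L m]
bmmmmLmmmm ⇒ bmmmmmLmmmmm   [L → m L m]
bmmmmmLmmmmm ⇒ bmmmmmmLmmmmmm   [L → m L m]
bmmmmmmLmmmmmm ⇒ bmmmmmmmLmmmmmmm   [L → m L m]
bmmmmmmmLmmmmmmm ⇒ bmmmmmmmmLmmmmmmmm   [L → m L m]
bmmmmmmmmLmmmmmmmm ⇒ bmmmmmmmmmLmmmmmmmmm   [L → m L m]
bmmmmmmmmmLmmmmmmmmm ⇒ bmmmmmmmmmommmmmmmmm   [L → o]

S ⇒ bSm ⇒ bmLm ⇒ bmmLmm ⇒ bmmmLmmm ⇒ bmmmmLmmmm ⇒ bmmmmmLmmmmm ⇒ bmmmmmmLmmmmmm ⇒ bmmmmmmmLmmmmmmm ⇒ bmmmmmmmmLmmmmmmmm ⇒ bmmmmmmmmmLmmmmmmmmm ⇒ bmmmmmmmmmommmmmmmmm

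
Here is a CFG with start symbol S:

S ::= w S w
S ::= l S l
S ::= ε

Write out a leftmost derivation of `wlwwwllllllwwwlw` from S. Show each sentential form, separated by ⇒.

S ⇒ wSw   [S ::= w S w]
wSw ⇒ wlSlw   [S ::= l S l]
wlSlw ⇒ wlwSwlw   [S ::= w S w]
wlwSwlw ⇒ wlwwSwwlw   [S ::= w S w]
wlwwSwwlw ⇒ wlwwwSwwwlw   [S ::= w S w]
wlwwwSwwwlw ⇒ wlwwwlSlwwwlw   [S ::= l S l]
wlwwwlSlwwwlw ⇒ wlwwwllSllwwwlw   [S ::= l S l]
wlwwwllSllwwwlw ⇒ wlwwwlllSlllwwwlw   [S ::= l S l]
wlwwwlllSlllwwwlw ⇒ wlwwwllllllwwwlw   [S ::= ε]

S ⇒ wSw ⇒ wlSlw ⇒ wlwSwlw ⇒ wlwwSwwlw ⇒ wlwwwSwwwlw ⇒ wlwwwlSlwwwlw ⇒ wlwwwllSllwwwlw ⇒ wlwwwlllSlllwwwlw ⇒ wlwwwllllllwwwlw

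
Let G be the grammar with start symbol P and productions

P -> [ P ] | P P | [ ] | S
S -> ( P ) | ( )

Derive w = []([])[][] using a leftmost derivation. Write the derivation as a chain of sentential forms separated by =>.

P => PP   [P -> P P]
PP => []P   [P -> [ ]]
[]P => []PP   [P -> P P]
[]PP => []PPP   [P -> P P]
[]PPP => []SPP   [P -> S]
[]SPP => [](P)PP   [S -> ( P )]
[](P)PP => []([])PP   [P -> [ ]]
[]([])PP => []([])[]P   [P -> [ ]]
[]([])[]P => []([])[][]   [P -> [ ]]

P=>PP=>[]P=>[]PP=>[]PPP=>[]SPP=>[](P)PP=>[]([])PP=>[]([])[]P=>[]([])[][]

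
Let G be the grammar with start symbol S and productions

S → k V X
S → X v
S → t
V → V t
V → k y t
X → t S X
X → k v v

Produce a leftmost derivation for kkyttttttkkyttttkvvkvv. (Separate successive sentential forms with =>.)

S => kVX => kVtX => kVttX => kkytttX => kkyttttSX => kkytttttX => kkyttttttSX => kkyttttttkVXX => kkyttttttkVtXX => kkyttttttkVttXX => kkyttttttkVtttXX => kkyttttttkkyttttXX => kkyttttttkkyttttkvvX => kkyttttttkkyttttkvvkvv

S => kVX   [S → k V X]
kVX => kVtX   [V → V t]
kVtX => kVttX   [V → V t]
kVttX => kkytttX   [V → k y t]
kkytttX => kkyttttSX   [X → t S X]
kkyttttSX => kkytttttX   [S → t]
kkytttttX => kkyttttttSX   [X → t S X]
kkyttttttSX => kkyttttttkVXX   [S → k V X]
kkyttttttkVXX => kkyttttttkVtXX   [V → V t]
kkyttttttkVtXX => kkyttttttkVttXX   [V → V t]
kkyttttttkVttXX => kkyttttttkVtttXX   [V → V t]
kkyttttttkVtttXX => kkyttttttkkyttttXX   [V → k y t]
kkyttttttkkyttttXX => kkyttttttkkyttttkvvX   [X → k v v]
kkyttttttkkyttttkvvX => kkyttttttkkyttttkvvkvv   [X → k v v]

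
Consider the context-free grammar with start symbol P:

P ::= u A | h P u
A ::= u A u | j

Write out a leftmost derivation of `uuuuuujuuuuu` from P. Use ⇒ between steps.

P ⇒ uA ⇒ uuAu ⇒ uuuAuu ⇒ uuuuAuuu ⇒ uuuuuAuuuu ⇒ uuuuuuAuuuuu ⇒ uuuuuujuuuuu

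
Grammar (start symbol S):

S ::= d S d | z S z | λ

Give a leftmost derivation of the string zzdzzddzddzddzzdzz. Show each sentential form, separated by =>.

S => zSz   [S ::= z S z]
zSz => zzSzz   [S ::= z S z]
zzSzz => zzdSdzz   [S ::= d S d]
zzdSdzz => zzdzSzdzz   [S ::= z S z]
zzdzSzdzz => zzdzzSzzdzz   [S ::= z S z]
zzdzzSzzdzz => zzdzzdSdzzdzz   [S ::= d S d]
zzdzzdSdzzdzz => zzdzzddSddzzdzz   [S ::= d S d]
zzdzzddSddzzdzz => zzdzzddzSzddzzdzz   [S ::= z S z]
zzdzzddzSzddzzdzz => zzdzzddzdSdzddzzdzz   [S ::= d S d]
zzdzzddzdSdzddzzdzz => zzdzzddzddzddzzdzz   [S ::= λ]

S=>zSz=>zzSzz=>zzdSdzz=>zzdzSzdzz=>zzdzzSzzdzz=>zzdzzdSdzzdzz=>zzdzzddSddzzdzz=>zzdzzddzSzddzzdzz=>zzdzzddzdSdzddzzdzz=>zzdzzddzddzddzzdzz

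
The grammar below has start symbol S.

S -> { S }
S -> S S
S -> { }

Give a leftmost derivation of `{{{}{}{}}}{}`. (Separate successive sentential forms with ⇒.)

S ⇒ SS ⇒ {S}S ⇒ {{S}}S ⇒ {{SS}}S ⇒ {{{}S}}S ⇒ {{{}SS}}S ⇒ {{{}{}S}}S ⇒ {{{}{}{}}}S ⇒ {{{}{}{}}}{}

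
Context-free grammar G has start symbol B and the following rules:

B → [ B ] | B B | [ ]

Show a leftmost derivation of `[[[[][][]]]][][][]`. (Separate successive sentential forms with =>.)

B => BB   [B → B B]
BB => BBB   [B → B B]
BBB => BBBB   [B → B B]
BBBB => [B]BBB   [B → [ B ]]
[B]BBB => [[B]]BBB   [B → [ B ]]
[[B]]BBB => [[[B]]]BBB   [B → [ B ]]
[[[B]]]BBB => [[[BB]]]BBB   [B → B B]
[[[BB]]]BBB => [[[BBB]]]BBB   [B → B B]
[[[BBB]]]BBB => [[[[]BB]]]BBB   [B → [ ]]
[[[[]BB]]]BBB => [[[[][]B]]]BBB   [B → [ ]]
[[[[][]B]]]BBB => [[[[][][]]]]BBB   [B → [ ]]
[[[[][][]]]]BBB => [[[[][][]]]][]BB   [B → [ ]]
[[[[][][]]]][]BB => [[[[][][]]]][][]B   [B → [ ]]
[[[[][][]]]][][]B => [[[[][][]]]][][][]   [B → [ ]]

B => BB => BBB => BBBB => [B]BBB => [[B]]BBB => [[[B]]]BBB => [[[BB]]]BBB => [[[BBB]]]BBB => [[[[]BB]]]BBB => [[[[][]B]]]BBB => [[[[][][]]]]BBB => [[[[][][]]]][]BB => [[[[][][]]]][][]B => [[[[][][]]]][][][]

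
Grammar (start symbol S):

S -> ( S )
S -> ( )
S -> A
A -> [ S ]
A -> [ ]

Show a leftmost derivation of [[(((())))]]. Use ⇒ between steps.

S ⇒ A   [S -> A]
A ⇒ [S]   [A -> [ S ]]
[S] ⇒ [A]   [S -> A]
[A] ⇒ [[S]]   [A -> [ S ]]
[[S]] ⇒ [[(S)]]   [S -> ( S )]
[[(S)]] ⇒ [[((S))]]   [S -> ( S )]
[[((S))]] ⇒ [[(((S)))]]   [S -> ( S )]
[[(((S)))]] ⇒ [[(((())))]]   [S -> ( )]

S ⇒ A ⇒ [S] ⇒ [A] ⇒ [[S]] ⇒ [[(S)]] ⇒ [[((S))]] ⇒ [[(((S)))]] ⇒ [[(((())))]]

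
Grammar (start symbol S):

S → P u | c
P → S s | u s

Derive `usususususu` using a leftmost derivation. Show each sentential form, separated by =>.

S => Pu   [S → P u]
Pu => Ssu   [P → S s]
Ssu => Pusu   [S → P u]
Pusu => Ssusu   [P → S s]
Ssusu => Pususu   [S → P u]
Pususu => Ssususu   [P → S s]
Ssususu => Pusususu   [S → P u]
Pusususu => Ssusususu   [P → S s]
Ssusususu => Pususususu   [S → P u]
Pususususu => usususususu   [P → u s]

S => Pu => Ssu => Pusu => Ssusu => Pususu => Ssususu => Pusususu => Ssusususu => Pususususu => usususususu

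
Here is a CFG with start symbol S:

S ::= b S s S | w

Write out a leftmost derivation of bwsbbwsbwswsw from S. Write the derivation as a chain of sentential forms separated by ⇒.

S ⇒ bSsS   [S ::= b S s S]
bSsS ⇒ bwsS   [S ::= w]
bwsS ⇒ bwsbSsS   [S ::= b S s S]
bwsbSsS ⇒ bwsbbSsSsS   [S ::= b S s S]
bwsbbSsSsS ⇒ bwsbbwsSsS   [S ::= w]
bwsbbwsSsS ⇒ bwsbbwsbSsSsS   [S ::= b S s S]
bwsbbwsbSsSsS ⇒ bwsbbwsbwsSsS   [S ::= w]
bwsbbwsbwsSsS ⇒ bwsbbwsbwswsS   [S ::= w]
bwsbbwsbwswsS ⇒ bwsbbwsbwswsw   [S ::= w]

S⇒bSsS⇒bwsS⇒bwsbSsS⇒bwsbbSsSsS⇒bwsbbwsSsS⇒bwsbbwsbSsSsS⇒bwsbbwsbwsSsS⇒bwsbbwsbwswsS⇒bwsbbwsbwswsw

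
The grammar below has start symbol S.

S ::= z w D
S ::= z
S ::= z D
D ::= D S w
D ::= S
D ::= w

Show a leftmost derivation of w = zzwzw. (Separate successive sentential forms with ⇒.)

S ⇒ zD   [S ::= z D]
zD ⇒ zDSw   [D ::= D S w]
zDSw ⇒ zSSw   [D ::= S]
zSSw ⇒ zzDSw   [S ::= z D]
zzDSw ⇒ zzwSw   [D ::= w]
zzwSw ⇒ zzwzw   [S ::= z]

S⇒zD⇒zDSw⇒zSSw⇒zzDSw⇒zzwSw⇒zzwzw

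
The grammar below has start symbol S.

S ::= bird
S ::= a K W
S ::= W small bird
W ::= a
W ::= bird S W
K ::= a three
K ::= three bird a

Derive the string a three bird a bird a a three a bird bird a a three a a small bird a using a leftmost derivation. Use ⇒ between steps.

S ⇒ a K W ⇒ a three bird a W ⇒ a three bird a bird S W ⇒ a three bird a bird a K W W ⇒ a three bird a bird a a three W W ⇒ a three bird a bird a a three a W ⇒ a three bird a bird a a three a bird S W ⇒ a three bird a bird a a three a bird W small bird W ⇒ a three bird a bird a a three a bird bird S W small bird W ⇒ a three bird a bird a a three a bird bird a K W W small bird W ⇒ a three bird a bird a a three a bird bird a a three W W small bird W ⇒ a three bird a bird a a three a bird bird a a three a W small bird W ⇒ a three bird a bird a a three a bird bird a a three a a small bird W ⇒ a three bird a bird a a three a bird bird a a three a a small bird a

S ⇒ a K W   [S ::= a K W]
a K W ⇒ a three bird a W   [K ::= three bird a]
a three bird a W ⇒ a three bird a bird S W   [W ::= bird S W]
a three bird a bird S W ⇒ a three bird a bird a K W W   [S ::= a K W]
a three bird a bird a K W W ⇒ a three bird a bird a a three W W   [K ::= a three]
a three bird a bird a a three W W ⇒ a three bird a bird a a three a W   [W ::= a]
a three bird a bird a a three a W ⇒ a three bird a bird a a three a bird S W   [W ::= bird S W]
a three bird a bird a a three a bird S W ⇒ a three bird a bird a a three a bird W small bird W   [S ::= W small bird]
a three bird a bird a a three a bird W small bird W ⇒ a three bird a bird a a three a bird bird S W small bird W   [W ::= bird S W]
a three bird a bird a a three a bird bird S W small bird W ⇒ a three bird a bird a a three a bird bird a K W W small bird W   [S ::= a K W]
a three bird a bird a a three a bird bird a K W W small bird W ⇒ a three bird a bird a a three a bird bird a a three W W small bird W   [K ::= a three]
a three bird a bird a a three a bird bird a a three W W small bird W ⇒ a three bird a bird a a three a bird bird a a three a W small bird W   [W ::= a]
a three bird a bird a a three a bird bird a a three a W small bird W ⇒ a three bird a bird a a three a bird bird a a three a a small bird W   [W ::= a]
a three bird a bird a a three a bird bird a a three a a small bird W ⇒ a three bird a bird a a three a bird bird a a three a a small bird a   [W ::= a]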